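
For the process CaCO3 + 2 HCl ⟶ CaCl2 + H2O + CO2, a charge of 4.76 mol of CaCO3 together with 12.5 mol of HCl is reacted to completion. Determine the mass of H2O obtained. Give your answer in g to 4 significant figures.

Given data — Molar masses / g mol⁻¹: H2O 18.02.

n(CaCO3) = 4.760 mol
n(HCl) = 12.50 mol
n/ν for CaCO3 = 4.760/1 = 4.760
n/ν for HCl = 12.50/2 = 6.250
Smallest n/ν is CaCO3 → limiting reagent.
n(H2O) = (1/1) × 4.760 = 4.760 mol
mass = 4.760 × 18.02 = 85.78 g

85.78 g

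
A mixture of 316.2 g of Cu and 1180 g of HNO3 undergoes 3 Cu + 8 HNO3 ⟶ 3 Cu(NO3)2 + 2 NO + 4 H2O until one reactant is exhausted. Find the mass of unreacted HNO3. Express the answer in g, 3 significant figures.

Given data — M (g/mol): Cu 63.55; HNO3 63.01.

n(Cu) = 316.2 / 63.55 = 4.976 mol
n(HNO3) = 1180 / 63.01 = 18.73 mol
n/ν → Cu: 1.659, HNO3: 2.341; Cu is limiting.
HNO3 consumed = (8/3) × 4.976 = 13.27 mol
HNO3 remaining = 18.73 − 13.27 = 5.460 mol
mass = 5.460 × 63.01 = 344.0 g

344 g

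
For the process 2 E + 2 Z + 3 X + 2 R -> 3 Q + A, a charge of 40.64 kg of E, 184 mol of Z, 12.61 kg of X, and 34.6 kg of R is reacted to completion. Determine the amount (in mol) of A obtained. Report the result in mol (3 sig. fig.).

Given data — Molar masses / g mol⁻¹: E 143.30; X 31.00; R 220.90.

n(E) = 40.64×1000 / 143.30 = 283.6 mol
n(Z) = 184.0 mol
n(X) = 12.61×1000 / 31.00 = 406.8 mol
n(R) = 34.60×1000 / 220.90 = 156.6 mol
n/ν for E = 283.6/2 = 141.8
n/ν for Z = 184.0/2 = 92.00
n/ν for X = 406.8/3 = 135.6
n/ν for R = 156.6/2 = 78.30
Smallest n/ν is R → limiting reagent.
n(A) = (1/2) × 156.6 = 78.30 mol

78.3 mol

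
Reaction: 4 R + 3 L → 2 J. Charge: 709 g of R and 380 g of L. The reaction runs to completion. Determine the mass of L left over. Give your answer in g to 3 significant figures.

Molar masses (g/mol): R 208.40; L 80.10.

176 g

n(R) = 709.0 / 208.40 = 3.402 mol
n(L) = 380.0 / 80.10 = 4.744 mol
n/ν → R: 0.8505, L: 1.581; R is limiting.
L consumed = (3/4) × 3.402 = 2.552 mol
L remaining = 4.744 − 2.552 = 2.192 mol
mass = 2.192 × 80.10 = 175.6 g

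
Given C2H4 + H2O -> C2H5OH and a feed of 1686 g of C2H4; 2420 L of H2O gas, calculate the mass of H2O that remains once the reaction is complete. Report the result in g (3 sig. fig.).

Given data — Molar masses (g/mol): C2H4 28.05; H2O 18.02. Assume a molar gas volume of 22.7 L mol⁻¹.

n(C2H4) = 1686 / 28.05 = 60.11 mol
n(H2O) = 2420 / 22.7 = 106.6 mol
n/ν → C2H4: 60.11, H2O: 106.6; C2H4 is limiting.
H2O consumed = (1/1) × 60.11 = 60.11 mol
H2O remaining = 106.6 − 60.11 = 46.49 mol
mass = 46.49 × 18.02 = 837.7 g

838 g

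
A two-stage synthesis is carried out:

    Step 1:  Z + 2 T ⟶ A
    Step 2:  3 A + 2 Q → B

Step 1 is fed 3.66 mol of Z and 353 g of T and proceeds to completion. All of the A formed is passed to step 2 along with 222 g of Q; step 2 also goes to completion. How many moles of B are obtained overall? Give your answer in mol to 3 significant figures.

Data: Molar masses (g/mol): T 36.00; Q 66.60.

1.22 mol

Step 1:
n(Z) = 3.660 mol
n(T) = 353.0 / 36.00 = 9.806 mol
n/ν for Z = 3.660/1 = 3.660
n/ν for T = 9.806/2 = 4.903
Smallest n/ν is Z → limiting reagent.
n(A) produced = (1/1) × 3.660 = 3.660 mol
Step 2:
n(A) available = 3.660 mol
n(Q) = 222.0 / 66.60 = 3.333 mol
n/ν for A = 3.660/3 = 1.220
n/ν for Q = 3.333/2 = 1.667
Smallest n/ν is A → limiting reagent.
n(B) = (1/3) × 3.660 = 1.220 mol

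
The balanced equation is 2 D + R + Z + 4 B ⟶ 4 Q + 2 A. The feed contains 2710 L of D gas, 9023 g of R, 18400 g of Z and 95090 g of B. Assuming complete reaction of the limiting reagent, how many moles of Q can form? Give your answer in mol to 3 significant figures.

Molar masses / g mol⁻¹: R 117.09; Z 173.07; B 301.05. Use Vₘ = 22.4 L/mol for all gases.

242 mol

n(D) = 2710 / 22.4 = 121.0 mol
n(R) = 9023 / 117.09 = 77.06 mol
n(Z) = 18400 / 173.07 = 106.3 mol
n(B) = 95090 / 301.05 = 315.9 mol
n/ν for D = 121.0/2 = 60.50
n/ν for R = 77.06/1 = 77.06
n/ν for Z = 106.3/1 = 106.3
n/ν for B = 315.9/4 = 78.98
Smallest n/ν is D → limiting reagent.
n(Q) = (4/2) × 121.0 = 242.0 mol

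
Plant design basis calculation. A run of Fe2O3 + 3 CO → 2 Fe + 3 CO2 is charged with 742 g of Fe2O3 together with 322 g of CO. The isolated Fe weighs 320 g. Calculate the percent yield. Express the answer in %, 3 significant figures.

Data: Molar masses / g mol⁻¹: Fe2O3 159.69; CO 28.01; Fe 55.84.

74.8 %

n(Fe2O3) = 742.0 / 159.69 = 4.647 mol
n(CO) = 322.0 / 28.01 = 11.50 mol
n/ν → Fe2O3: 4.647, CO: 3.833; CO is limiting.
theoretical n(Fe) = (2/3) × 11.50 = 7.667 mol → 428.1 g
% yield = 320 / 428.1 × 100 = 74.75 %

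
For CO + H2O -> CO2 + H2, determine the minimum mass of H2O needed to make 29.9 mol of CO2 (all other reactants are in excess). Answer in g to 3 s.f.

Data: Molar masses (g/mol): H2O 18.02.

539 g

n(CO2) = 29.90 mol
n(H2O) = (1/1) × 29.90 = 29.90 mol
mass = 29.90 × 18.02 = 538.8 g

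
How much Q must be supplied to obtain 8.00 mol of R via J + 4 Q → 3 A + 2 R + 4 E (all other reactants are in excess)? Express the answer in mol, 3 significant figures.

n(R) = 8.000 mol
n(Q) = (4/2) × 8.000 = 16.00 mol

16.0 mol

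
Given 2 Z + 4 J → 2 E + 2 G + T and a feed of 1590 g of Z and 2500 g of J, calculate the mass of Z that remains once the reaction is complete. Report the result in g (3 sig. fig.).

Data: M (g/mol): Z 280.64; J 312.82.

469 g

n(Z) = 1590 / 280.64 = 5.666 mol
n(J) = 2500 / 312.82 = 7.992 mol
n/ν for Z = 5.666/2 = 2.833
n/ν for J = 7.992/4 = 1.998
Smallest n/ν is J → limiting reagent.
Z consumed = (2/4) × 7.992 = 3.996 mol
Z remaining = 5.666 − 3.996 = 1.670 mol
mass = 1.670 × 280.64 = 468.7 g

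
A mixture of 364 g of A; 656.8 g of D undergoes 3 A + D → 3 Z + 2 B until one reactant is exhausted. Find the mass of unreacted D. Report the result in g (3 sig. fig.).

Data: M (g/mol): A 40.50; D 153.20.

198 g

n(A) = 364.0 / 40.50 = 8.988 mol
n(D) = 656.8 / 153.20 = 4.287 mol
n/ν → A: 2.996, D: 4.287; A is limiting.
D consumed = (1/3) × 8.988 = 2.996 mol
D remaining = 4.287 − 2.996 = 1.291 mol
mass = 1.291 × 153.20 = 197.8 g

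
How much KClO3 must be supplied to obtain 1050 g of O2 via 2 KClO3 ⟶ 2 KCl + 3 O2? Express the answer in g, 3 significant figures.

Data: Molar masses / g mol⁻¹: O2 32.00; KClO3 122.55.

n(O2) = 1050 / 32.00 = 32.81 mol
n(KClO3) = (2/3) × 32.81 = 21.87 mol
mass = 21.87 × 122.55 = 2680 g

2680 g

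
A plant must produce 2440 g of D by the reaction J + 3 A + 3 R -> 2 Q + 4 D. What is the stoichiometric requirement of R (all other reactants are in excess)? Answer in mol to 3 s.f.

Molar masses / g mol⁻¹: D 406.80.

n(D) = 2440 / 406.80 = 5.998 mol
n(R) = (3/4) × 5.998 = 4.499 mol

4.50 mol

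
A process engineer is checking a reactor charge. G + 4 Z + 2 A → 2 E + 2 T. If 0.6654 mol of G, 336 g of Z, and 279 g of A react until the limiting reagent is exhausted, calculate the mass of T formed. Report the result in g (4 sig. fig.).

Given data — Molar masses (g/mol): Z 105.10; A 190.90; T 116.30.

154.8 g

n(G) = 0.6654 mol
n(Z) = 336.0 / 105.10 = 3.197 mol
n(A) = 279.0 / 190.90 = 1.461 mol
n/ν for G = 0.6654/1 = 0.6654
n/ν for Z = 3.197/4 = 0.7993
n/ν for A = 1.461/2 = 0.7305
Smallest n/ν is G → limiting reagent.
n(T) = (2/1) × 0.6654 = 1.331 mol
mass = 1.331 × 116.30 = 154.8 g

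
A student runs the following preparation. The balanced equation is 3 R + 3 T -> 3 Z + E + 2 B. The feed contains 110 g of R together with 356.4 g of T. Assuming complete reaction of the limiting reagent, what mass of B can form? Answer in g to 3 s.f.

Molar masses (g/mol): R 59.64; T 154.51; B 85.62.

n(R) = 110.0 / 59.64 = 1.844 mol
n(T) = 356.4 / 154.51 = 2.307 mol
n/ν → R: 0.6147, T: 0.7690; R is limiting.
n(B) = (2/3) × 1.844 = 1.229 mol
mass = 1.229 × 85.62 = 105.2 g

105 g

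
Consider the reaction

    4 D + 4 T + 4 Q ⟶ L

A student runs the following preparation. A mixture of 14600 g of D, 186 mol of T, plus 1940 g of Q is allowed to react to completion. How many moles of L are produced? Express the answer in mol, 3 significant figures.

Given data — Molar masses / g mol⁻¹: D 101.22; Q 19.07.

25.4 mol

n(D) = 14600 / 101.22 = 144.2 mol
n(T) = 186.0 mol
n(Q) = 1940 / 19.07 = 101.7 mol
n/ν for D = 144.2/4 = 36.05
n/ν for T = 186.0/4 = 46.50
n/ν for Q = 101.7/4 = 25.43
Smallest n/ν is Q → limiting reagent.
n(L) = (1/4) × 101.7 = 25.43 mol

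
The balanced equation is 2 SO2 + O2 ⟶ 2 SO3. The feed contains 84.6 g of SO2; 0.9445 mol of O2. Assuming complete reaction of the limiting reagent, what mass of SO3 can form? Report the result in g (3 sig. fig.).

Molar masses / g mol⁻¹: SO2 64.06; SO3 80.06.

106 g

n(SO2) = 84.60 / 64.06 = 1.321 mol
n(O2) = 0.9445 mol
n/ν → SO2: 0.6605, O2: 0.9445; SO2 is limiting.
n(SO3) = (2/2) × 1.321 = 1.321 mol
mass = 1.321 × 80.06 = 105.8 g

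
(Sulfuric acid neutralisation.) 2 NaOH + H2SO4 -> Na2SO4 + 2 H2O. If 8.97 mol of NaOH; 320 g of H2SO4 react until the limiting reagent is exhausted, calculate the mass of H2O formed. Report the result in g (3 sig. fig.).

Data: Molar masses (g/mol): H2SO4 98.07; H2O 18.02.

n(NaOH) = 8.970 mol
n(H2SO4) = 320.0 / 98.07 = 3.263 mol
n/ν for NaOH = 8.970/2 = 4.485
n/ν for H2SO4 = 3.263/1 = 3.263
Smallest n/ν is H2SO4 → limiting reagent.
n(H2O) = (2/1) × 3.263 = 6.526 mol
mass = 6.526 × 18.02 = 117.6 g

118 g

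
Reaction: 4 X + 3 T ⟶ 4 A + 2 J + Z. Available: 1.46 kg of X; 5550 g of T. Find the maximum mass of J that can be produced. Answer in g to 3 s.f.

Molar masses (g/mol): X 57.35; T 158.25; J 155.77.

1980 g

n(X) = 1.460×1000 / 57.35 = 25.46 mol
n(T) = 5550 / 158.25 = 35.07 mol
n/ν for X = 25.46/4 = 6.365
n/ν for T = 35.07/3 = 11.69
Smallest n/ν is X → limiting reagent.
n(J) = (2/4) × 25.46 = 12.73 mol
mass = 12.73 × 155.77 = 1983 g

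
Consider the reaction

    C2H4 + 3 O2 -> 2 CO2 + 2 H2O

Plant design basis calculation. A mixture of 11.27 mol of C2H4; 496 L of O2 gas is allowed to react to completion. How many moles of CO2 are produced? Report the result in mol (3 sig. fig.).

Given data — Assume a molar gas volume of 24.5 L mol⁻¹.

n(C2H4) = 11.27 mol
n(O2) = 496.0 / 24.5 = 20.24 mol
n/ν → C2H4: 11.27, O2: 6.747; O2 is limiting.
n(CO2) = (2/3) × 20.24 = 13.49 mol

13.5 mol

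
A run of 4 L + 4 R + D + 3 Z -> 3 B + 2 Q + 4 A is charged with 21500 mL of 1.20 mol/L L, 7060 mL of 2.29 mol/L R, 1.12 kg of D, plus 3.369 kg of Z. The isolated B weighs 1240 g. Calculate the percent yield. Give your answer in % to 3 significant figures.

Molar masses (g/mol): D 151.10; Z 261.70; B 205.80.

n(L) = 1.20 × 21500/1000 = 25.80 mol
n(R) = 2.29 × 7060/1000 = 16.17 mol
n(D) = 1.120×1000 / 151.10 = 7.412 mol
n(Z) = 3.369×1000 / 261.70 = 12.87 mol
n/ν → L: 6.450, R: 4.043, D: 7.412, Z: 4.290; R is limiting.
theoretical n(B) = (3/4) × 16.17 = 12.13 mol → 2496 g
% yield = 1240 / 2496 × 100 = 49.68 %

49.7 %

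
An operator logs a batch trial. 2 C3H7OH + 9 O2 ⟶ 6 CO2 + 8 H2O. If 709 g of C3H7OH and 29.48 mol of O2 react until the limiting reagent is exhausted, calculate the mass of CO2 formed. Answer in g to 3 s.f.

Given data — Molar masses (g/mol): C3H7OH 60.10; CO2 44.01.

n(C3H7OH) = 709.0 / 60.10 = 11.80 mol
n(O2) = 29.48 mol
n/ν → C3H7OH: 5.900, O2: 3.276; O2 is limiting.
n(CO2) = (6/9) × 29.48 = 19.65 mol
mass = 19.65 × 44.01 = 864.8 g

865 g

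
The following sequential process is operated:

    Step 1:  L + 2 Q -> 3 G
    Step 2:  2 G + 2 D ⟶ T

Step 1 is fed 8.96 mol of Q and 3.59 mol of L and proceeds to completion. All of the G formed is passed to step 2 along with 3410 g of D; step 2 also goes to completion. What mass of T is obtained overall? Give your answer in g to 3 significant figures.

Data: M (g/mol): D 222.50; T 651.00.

3510 g

Step 1:
n(Q) = 8.960 mol
n(L) = 3.590 mol
n/ν for Q = 8.960/2 = 4.480
n/ν for L = 3.590/1 = 3.590
Smallest n/ν is L → limiting reagent.
n(G) produced = (3/1) × 3.590 = 10.77 mol
Step 2:
n(G) available = 10.77 mol
n(D) = 3410 / 222.50 = 15.33 mol
n/ν for G = 10.77/2 = 5.385
n/ν for D = 15.33/2 = 7.665
Smallest n/ν is G → limiting reagent.
n(T) = (1/2) × 10.77 = 5.385 mol
mass = 5.385 × 651.00 = 3506 g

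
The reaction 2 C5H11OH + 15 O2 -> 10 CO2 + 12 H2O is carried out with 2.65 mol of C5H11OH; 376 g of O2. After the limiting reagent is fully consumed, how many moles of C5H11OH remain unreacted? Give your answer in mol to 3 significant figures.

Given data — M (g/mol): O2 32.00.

n(C5H11OH) = 2.650 mol
n(O2) = 376.0 / 32.00 = 11.75 mol
n/ν → C5H11OH: 1.325, O2: 0.7833; O2 is limiting.
C5H11OH consumed = (2/15) × 11.75 = 1.567 mol
C5H11OH remaining = 2.650 − 1.567 = 1.083 mol

1.08 mol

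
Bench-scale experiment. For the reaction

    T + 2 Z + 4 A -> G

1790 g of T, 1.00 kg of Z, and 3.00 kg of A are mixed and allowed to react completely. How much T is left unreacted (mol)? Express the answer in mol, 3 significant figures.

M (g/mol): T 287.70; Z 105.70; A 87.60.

1.49 mol

n(T) = 1790 / 287.70 = 6.222 mol
n(Z) = 1.000×1000 / 105.70 = 9.461 mol
n(A) = 3.000×1000 / 87.60 = 34.25 mol
n/ν for T = 6.222/1 = 6.222
n/ν for Z = 9.461/2 = 4.731
n/ν for A = 34.25/4 = 8.563
Smallest n/ν is Z → limiting reagent.
T consumed = (1/2) × 9.461 = 4.731 mol
T remaining = 6.222 − 4.731 = 1.491 mol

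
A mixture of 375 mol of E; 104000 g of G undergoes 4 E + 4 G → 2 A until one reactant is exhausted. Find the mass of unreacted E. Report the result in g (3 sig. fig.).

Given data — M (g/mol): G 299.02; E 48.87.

1330 g

n(E) = 375.0 mol
n(G) = 104000 / 299.02 = 347.8 mol
n/ν for E = 375.0/4 = 93.75
n/ν for G = 347.8/4 = 86.95
Smallest n/ν is G → limiting reagent.
E consumed = (4/4) × 347.8 = 347.8 mol
E remaining = 375.0 − 347.8 = 27.20 mol
mass = 27.20 × 48.87 = 1329 g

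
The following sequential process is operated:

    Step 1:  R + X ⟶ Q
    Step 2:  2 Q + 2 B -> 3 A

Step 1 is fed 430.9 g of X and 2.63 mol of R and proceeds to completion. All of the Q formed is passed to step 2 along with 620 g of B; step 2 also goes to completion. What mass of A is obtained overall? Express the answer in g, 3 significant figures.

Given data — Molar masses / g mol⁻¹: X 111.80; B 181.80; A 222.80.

Step 1:
n(X) = 430.9 / 111.80 = 3.854 mol
n(R) = 2.630 mol
n/ν → X: 3.854, R: 2.630; R is limiting.
n(Q) produced = (1/1) × 2.630 = 2.630 mol
Step 2:
n(Q) available = 2.630 mol
n(B) = 620.0 / 181.80 = 3.410 mol
n/ν → Q: 1.315, B: 1.705; Q is limiting.
n(A) = (3/2) × 2.630 = 3.945 mol
mass = 3.945 × 222.80 = 878.9 g

879 g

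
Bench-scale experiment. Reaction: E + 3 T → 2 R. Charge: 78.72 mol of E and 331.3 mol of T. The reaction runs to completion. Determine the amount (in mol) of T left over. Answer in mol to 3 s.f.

n(E) = 78.72 mol
n(T) = 331.3 mol
n/ν → E: 78.72, T: 110.4; E is limiting.
T consumed = (3/1) × 78.72 = 236.2 mol
T remaining = 331.3 − 236.2 = 95.10 mol

95.1 mol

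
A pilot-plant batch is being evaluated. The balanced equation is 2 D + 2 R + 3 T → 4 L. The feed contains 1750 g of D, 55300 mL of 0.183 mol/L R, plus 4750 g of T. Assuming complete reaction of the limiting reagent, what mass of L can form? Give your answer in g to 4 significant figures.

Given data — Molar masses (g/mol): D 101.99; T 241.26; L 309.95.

n(D) = 1750 / 101.99 = 17.16 mol
n(R) = 0.183 × 55300/1000 = 10.12 mol
n(T) = 4750 / 241.26 = 19.69 mol
n/ν for D = 17.16/2 = 8.580
n/ν for R = 10.12/2 = 5.060
n/ν for T = 19.69/3 = 6.563
Smallest n/ν is R → limiting reagent.
n(L) = (4/2) × 10.12 = 20.24 mol
mass = 20.24 × 309.95 = 6273 g

6273 g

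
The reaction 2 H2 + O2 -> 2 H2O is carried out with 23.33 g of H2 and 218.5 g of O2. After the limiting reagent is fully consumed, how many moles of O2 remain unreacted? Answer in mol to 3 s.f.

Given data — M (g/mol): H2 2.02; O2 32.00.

n(H2) = 23.33 / 2.02 = 11.55 mol
n(O2) = 218.5 / 32.00 = 6.828 mol
n/ν for H2 = 11.55/2 = 5.775
n/ν for O2 = 6.828/1 = 6.828
Smallest n/ν is H2 → limiting reagent.
O2 consumed = (1/2) × 11.55 = 5.775 mol
O2 remaining = 6.828 − 5.775 = 1.053 mol

1.05 mol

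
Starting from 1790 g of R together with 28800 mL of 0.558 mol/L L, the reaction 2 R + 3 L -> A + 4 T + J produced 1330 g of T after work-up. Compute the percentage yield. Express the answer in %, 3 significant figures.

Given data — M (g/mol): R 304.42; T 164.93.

n(R) = 1790 / 304.42 = 5.880 mol
n(L) = 0.558 × 28800/1000 = 16.07 mol
n/ν for R = 5.880/2 = 2.940
n/ν for L = 16.07/3 = 5.357
Smallest n/ν is R → limiting reagent.
theoretical n(T) = (4/2) × 5.880 = 11.76 mol → 1940 g
% yield = 1330 / 1940 × 100 = 68.56 %

68.6 %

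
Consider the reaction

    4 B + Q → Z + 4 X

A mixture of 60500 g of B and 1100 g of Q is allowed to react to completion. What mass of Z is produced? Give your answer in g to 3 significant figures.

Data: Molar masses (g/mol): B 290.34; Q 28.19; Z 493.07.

n(B) = 60500 / 290.34 = 208.4 mol
n(Q) = 1100 / 28.19 = 39.02 mol
n/ν for B = 208.4/4 = 52.10
n/ν for Q = 39.02/1 = 39.02
Smallest n/ν is Q → limiting reagent.
n(Z) = (1/1) × 39.02 = 39.02 mol
mass = 39.02 × 493.07 = 19240 g

19200 g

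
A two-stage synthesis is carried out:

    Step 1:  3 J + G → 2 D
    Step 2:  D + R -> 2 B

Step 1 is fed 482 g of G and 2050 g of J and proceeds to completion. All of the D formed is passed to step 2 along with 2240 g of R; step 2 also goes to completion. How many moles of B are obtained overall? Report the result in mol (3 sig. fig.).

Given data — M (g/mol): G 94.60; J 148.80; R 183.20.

18.4 mol

Step 1:
n(G) = 482.0 / 94.60 = 5.095 mol
n(J) = 2050 / 148.80 = 13.78 mol
n/ν → G: 5.095, J: 4.593; J is limiting.
n(D) produced = (2/3) × 13.78 = 9.187 mol
Step 2:
n(D) available = 9.187 mol
n(R) = 2240 / 183.20 = 12.23 mol
n/ν → D: 9.187, R: 12.23; D is limiting.
n(B) = (2/1) × 9.187 = 18.37 mol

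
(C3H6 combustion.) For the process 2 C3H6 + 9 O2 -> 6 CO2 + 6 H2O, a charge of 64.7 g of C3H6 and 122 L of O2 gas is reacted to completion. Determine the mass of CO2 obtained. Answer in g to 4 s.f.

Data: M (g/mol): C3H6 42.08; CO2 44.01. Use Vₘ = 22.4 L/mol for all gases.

n(C3H6) = 64.70 / 42.08 = 1.538 mol
n(O2) = 122.0 / 22.4 = 5.446 mol
n/ν for C3H6 = 1.538/2 = 0.7690
n/ν for O2 = 5.446/9 = 0.6051
Smallest n/ν is O2 → limiting reagent.
n(CO2) = (6/9) × 5.446 = 3.631 mol
mass = 3.631 × 44.01 = 159.8 g

159.8 g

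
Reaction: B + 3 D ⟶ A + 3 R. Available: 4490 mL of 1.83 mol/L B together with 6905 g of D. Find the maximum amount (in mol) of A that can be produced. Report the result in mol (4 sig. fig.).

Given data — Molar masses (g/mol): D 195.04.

n(B) = 1.83 × 4490/1000 = 8.217 mol
n(D) = 6905 / 195.04 = 35.40 mol
n/ν for B = 8.217/1 = 8.217
n/ν for D = 35.40/3 = 11.80
Smallest n/ν is B → limiting reagent.
n(A) = (1/1) × 8.217 = 8.217 mol

8.217 mol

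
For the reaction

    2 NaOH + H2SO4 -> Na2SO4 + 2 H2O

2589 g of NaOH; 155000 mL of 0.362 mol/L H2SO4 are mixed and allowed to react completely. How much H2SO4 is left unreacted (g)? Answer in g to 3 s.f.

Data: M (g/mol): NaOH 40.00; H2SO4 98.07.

n(NaOH) = 2589 / 40.00 = 64.73 mol
n(H2SO4) = 0.362 × 155000/1000 = 56.11 mol
n/ν for NaOH = 64.73/2 = 32.37
n/ν for H2SO4 = 56.11/1 = 56.11
Smallest n/ν is NaOH → limiting reagent.
H2SO4 consumed = (1/2) × 64.73 = 32.37 mol
H2SO4 remaining = 56.11 − 32.37 = 23.74 mol
mass = 23.74 × 98.07 = 2328 g

2330 g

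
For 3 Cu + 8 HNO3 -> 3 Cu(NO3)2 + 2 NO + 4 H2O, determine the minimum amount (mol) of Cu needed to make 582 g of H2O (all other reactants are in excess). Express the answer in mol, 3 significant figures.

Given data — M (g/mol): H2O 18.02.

24.2 mol

n(H2O) = 582 / 18.02 = 32.30 mol
n(Cu) = (3/4) × 32.30 = 24.23 mol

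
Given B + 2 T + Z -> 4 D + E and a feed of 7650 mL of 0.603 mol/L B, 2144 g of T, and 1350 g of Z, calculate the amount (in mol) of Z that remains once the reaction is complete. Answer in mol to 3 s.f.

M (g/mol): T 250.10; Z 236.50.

n(B) = 0.603 × 7650/1000 = 4.613 mol
n(T) = 2144 / 250.10 = 8.573 mol
n(Z) = 1350 / 236.50 = 5.708 mol
n/ν for B = 4.613/1 = 4.613
n/ν for T = 8.573/2 = 4.287
n/ν for Z = 5.708/1 = 5.708
Smallest n/ν is T → limiting reagent.
Z consumed = (1/2) × 8.573 = 4.287 mol
Z remaining = 5.708 − 4.287 = 1.421 mol

1.42 mol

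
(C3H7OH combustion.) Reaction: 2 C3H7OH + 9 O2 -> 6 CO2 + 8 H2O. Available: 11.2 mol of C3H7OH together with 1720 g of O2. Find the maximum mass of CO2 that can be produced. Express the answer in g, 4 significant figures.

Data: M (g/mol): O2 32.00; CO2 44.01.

1479 g

n(C3H7OH) = 11.20 mol
n(O2) = 1720 / 32.00 = 53.75 mol
n/ν → C3H7OH: 5.600, O2: 5.972; C3H7OH is limiting.
n(CO2) = (6/2) × 11.20 = 33.60 mol
mass = 33.60 × 44.01 = 1479 g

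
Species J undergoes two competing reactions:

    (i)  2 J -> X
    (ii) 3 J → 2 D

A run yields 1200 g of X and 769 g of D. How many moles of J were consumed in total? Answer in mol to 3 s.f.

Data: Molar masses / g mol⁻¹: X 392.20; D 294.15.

n(X) = 1200 / 392.20 = 3.060 mol
n(D) = 769 / 294.15 = 2.614 mol
n(J) via (i) = (2/1)×3.060 = 6.120 mol
n(J) via (ii) = (3/2)×2.614 = 3.921 mol
total n(J) = 6.120 + 3.921 = 10.04 mol

10.0 mol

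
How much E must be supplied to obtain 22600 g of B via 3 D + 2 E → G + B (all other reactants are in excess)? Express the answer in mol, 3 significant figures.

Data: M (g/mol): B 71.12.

636 mol

n(B) = 22600 / 71.12 = 317.8 mol
n(E) = (2/1) × 317.8 = 635.6 mol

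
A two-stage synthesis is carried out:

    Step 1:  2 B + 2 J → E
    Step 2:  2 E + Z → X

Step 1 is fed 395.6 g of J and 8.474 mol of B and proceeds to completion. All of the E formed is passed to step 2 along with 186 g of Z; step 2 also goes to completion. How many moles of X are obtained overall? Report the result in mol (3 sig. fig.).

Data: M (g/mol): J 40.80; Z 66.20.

Step 1:
n(J) = 395.6 / 40.80 = 9.696 mol
n(B) = 8.474 mol
n/ν → J: 4.848, B: 4.237; B is limiting.
n(E) produced = (1/2) × 8.474 = 4.237 mol
Step 2:
n(E) available = 4.237 mol
n(Z) = 186.0 / 66.20 = 2.810 mol
n/ν → E: 2.119, Z: 2.810; E is limiting.
n(X) = (1/2) × 4.237 = 2.119 mol

2.12 mol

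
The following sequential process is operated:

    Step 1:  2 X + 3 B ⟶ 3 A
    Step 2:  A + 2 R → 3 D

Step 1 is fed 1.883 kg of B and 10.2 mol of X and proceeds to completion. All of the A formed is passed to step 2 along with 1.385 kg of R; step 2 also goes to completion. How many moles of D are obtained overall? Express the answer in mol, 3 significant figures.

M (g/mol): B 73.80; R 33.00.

Step 1:
n(B) = 1.883×1000 / 73.80 = 25.51 mol
n(X) = 10.20 mol
n/ν → B: 8.503, X: 5.100; X is limiting.
n(A) produced = (3/2) × 10.20 = 15.30 mol
Step 2:
n(A) available = 15.30 mol
n(R) = 1.385×1000 / 33.00 = 41.97 mol
n/ν → A: 15.30, R: 20.99; A is limiting.
n(D) = (3/1) × 15.30 = 45.90 mol

45.9 mol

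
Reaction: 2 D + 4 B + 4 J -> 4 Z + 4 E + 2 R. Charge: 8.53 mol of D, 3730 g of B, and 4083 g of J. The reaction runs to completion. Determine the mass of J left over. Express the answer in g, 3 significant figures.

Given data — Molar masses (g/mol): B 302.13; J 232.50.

n(D) = 8.530 mol
n(B) = 3730 / 302.13 = 12.35 mol
n(J) = 4083 / 232.50 = 17.56 mol
n/ν → D: 4.265, B: 3.088, J: 4.390; B is limiting.
J consumed = (4/4) × 12.35 = 12.35 mol
J remaining = 17.56 − 12.35 = 5.210 mol
mass = 5.210 × 232.50 = 1211 g

1210 g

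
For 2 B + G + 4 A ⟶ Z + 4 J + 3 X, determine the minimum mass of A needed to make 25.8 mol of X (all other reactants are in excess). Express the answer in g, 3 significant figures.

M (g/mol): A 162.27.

n(X) = 25.80 mol
n(A) = (4/3) × 25.80 = 34.40 mol
mass = 34.40 × 162.27 = 5582 g

5580 g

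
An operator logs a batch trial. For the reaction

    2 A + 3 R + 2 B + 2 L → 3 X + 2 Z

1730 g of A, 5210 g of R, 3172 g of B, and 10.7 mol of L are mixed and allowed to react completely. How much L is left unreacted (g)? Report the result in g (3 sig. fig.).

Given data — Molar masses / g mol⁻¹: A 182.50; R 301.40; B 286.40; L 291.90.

n(A) = 1730 / 182.50 = 9.479 mol
n(R) = 5210 / 301.40 = 17.29 mol
n(B) = 3172 / 286.40 = 11.08 mol
n(L) = 10.70 mol
n/ν → A: 4.740, R: 5.763, B: 5.540, L: 5.350; A is limiting.
L consumed = (2/2) × 9.479 = 9.479 mol
L remaining = 10.70 − 9.479 = 1.221 mol
mass = 1.221 × 291.90 = 356.4 g

356 g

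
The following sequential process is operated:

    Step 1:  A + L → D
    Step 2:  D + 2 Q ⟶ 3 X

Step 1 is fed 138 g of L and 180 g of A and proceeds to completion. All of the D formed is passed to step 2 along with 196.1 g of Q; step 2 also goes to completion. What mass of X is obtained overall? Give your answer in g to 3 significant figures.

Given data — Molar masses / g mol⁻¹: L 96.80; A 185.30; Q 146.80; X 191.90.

Step 1:
n(L) = 138.0 / 96.80 = 1.426 mol
n(A) = 180.0 / 185.30 = 0.9714 mol
n/ν for L = 1.426/1 = 1.426
n/ν for A = 0.9714/1 = 0.9714
Smallest n/ν is A → limiting reagent.
n(D) produced = (1/1) × 0.9714 = 0.9714 mol
Step 2:
n(D) available = 0.9714 mol
n(Q) = 196.1 / 146.80 = 1.336 mol
n/ν for D = 0.9714/1 = 0.9714
n/ν for Q = 1.336/2 = 0.6680
Smallest n/ν is Q → limiting reagent.
n(X) = (3/2) × 1.336 = 2.004 mol
mass = 2.004 × 191.90 = 384.6 g

385 g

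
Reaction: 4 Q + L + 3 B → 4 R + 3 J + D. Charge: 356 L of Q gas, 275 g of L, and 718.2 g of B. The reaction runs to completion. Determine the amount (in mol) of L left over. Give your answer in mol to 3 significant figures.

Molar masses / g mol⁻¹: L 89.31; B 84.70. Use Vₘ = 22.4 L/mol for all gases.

0.253 mol

n(Q) = 356.0 / 22.4 = 15.89 mol
n(L) = 275.0 / 89.31 = 3.079 mol
n(B) = 718.2 / 84.70 = 8.479 mol
n/ν for Q = 15.89/4 = 3.973
n/ν for L = 3.079/1 = 3.079
n/ν for B = 8.479/3 = 2.826
Smallest n/ν is B → limiting reagent.
L consumed = (1/3) × 8.479 = 2.826 mol
L remaining = 3.079 − 2.826 = 0.2530 mol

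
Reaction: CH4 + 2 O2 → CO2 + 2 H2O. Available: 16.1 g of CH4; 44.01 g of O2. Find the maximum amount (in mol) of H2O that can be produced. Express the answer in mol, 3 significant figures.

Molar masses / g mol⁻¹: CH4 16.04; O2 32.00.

n(CH4) = 16.10 / 16.04 = 1.004 mol
n(O2) = 44.01 / 32.00 = 1.375 mol
n/ν → CH4: 1.004, O2: 0.6875; O2 is limiting.
n(H2O) = (2/2) × 1.375 = 1.375 mol

1.38 mol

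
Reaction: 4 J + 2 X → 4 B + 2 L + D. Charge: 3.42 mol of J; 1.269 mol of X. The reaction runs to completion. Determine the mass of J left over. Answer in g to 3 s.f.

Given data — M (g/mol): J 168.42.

149 g

n(J) = 3.420 mol
n(X) = 1.269 mol
n/ν → J: 0.8550, X: 0.6345; X is limiting.
J consumed = (4/2) × 1.269 = 2.538 mol
J remaining = 3.420 − 2.538 = 0.8820 mol
mass = 0.8820 × 168.42 = 148.5 g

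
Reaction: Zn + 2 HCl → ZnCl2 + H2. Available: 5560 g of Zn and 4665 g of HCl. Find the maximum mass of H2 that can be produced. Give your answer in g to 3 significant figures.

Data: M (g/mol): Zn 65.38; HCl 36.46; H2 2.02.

129 g

n(Zn) = 5560 / 65.38 = 85.04 mol
n(HCl) = 4665 / 36.46 = 127.9 mol
n/ν for Zn = 85.04/1 = 85.04
n/ν for HCl = 127.9/2 = 63.95
Smallest n/ν is HCl → limiting reagent.
n(H2) = (1/2) × 127.9 = 63.95 mol
mass = 63.95 × 2.02 = 129.2 g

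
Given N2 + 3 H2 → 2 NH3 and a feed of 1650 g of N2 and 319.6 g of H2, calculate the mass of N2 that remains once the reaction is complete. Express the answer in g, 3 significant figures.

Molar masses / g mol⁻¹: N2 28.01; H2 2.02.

n(N2) = 1650 / 28.01 = 58.91 mol
n(H2) = 319.6 / 2.02 = 158.2 mol
n/ν for N2 = 58.91/1 = 58.91
n/ν for H2 = 158.2/3 = 52.73
Smallest n/ν is H2 → limiting reagent.
N2 consumed = (1/3) × 158.2 = 52.73 mol
N2 remaining = 58.91 − 52.73 = 6.180 mol
mass = 6.180 × 28.01 = 173.1 g

173 g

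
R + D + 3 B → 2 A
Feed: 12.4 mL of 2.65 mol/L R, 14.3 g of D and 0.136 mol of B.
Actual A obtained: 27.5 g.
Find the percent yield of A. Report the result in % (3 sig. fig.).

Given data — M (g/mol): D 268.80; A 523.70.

79.9 %

n(R) = 2.65 × 12.40/1000 = 0.03286 mol
n(D) = 14.30 / 268.80 = 0.05320 mol
n(B) = 0.1360 mol
n/ν → R: 0.03286, D: 0.05320, B: 0.04533; R is limiting.
theoretical n(A) = (2/1) × 0.03286 = 0.06572 mol → 34.42 g
% yield = 27.5 / 34.42 × 100 = 79.90 %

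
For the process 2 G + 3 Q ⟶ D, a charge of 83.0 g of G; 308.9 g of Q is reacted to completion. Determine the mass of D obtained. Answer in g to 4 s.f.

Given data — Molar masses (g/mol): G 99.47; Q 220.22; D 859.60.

358.6 g

n(G) = 83.00 / 99.47 = 0.8344 mol
n(Q) = 308.9 / 220.22 = 1.403 mol
n/ν → G: 0.4172, Q: 0.4677; G is limiting.
n(D) = (1/2) × 0.8344 = 0.4172 mol
mass = 0.4172 × 859.60 = 358.6 g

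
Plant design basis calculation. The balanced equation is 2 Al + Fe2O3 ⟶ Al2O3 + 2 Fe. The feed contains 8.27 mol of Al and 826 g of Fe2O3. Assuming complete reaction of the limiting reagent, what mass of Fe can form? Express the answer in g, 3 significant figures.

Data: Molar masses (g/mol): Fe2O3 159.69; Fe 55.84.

n(Al) = 8.270 mol
n(Fe2O3) = 826.0 / 159.69 = 5.173 mol
n/ν for Al = 8.270/2 = 4.135
n/ν for Fe2O3 = 5.173/1 = 5.173
Smallest n/ν is Al → limiting reagent.
n(Fe) = (2/2) × 8.270 = 8.270 mol
mass = 8.270 × 55.84 = 461.8 g

462 g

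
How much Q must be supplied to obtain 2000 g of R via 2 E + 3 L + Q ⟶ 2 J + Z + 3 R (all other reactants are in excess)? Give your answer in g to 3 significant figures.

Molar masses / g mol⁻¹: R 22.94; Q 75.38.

2190 g

n(R) = 2000 / 22.94 = 87.18 mol
n(Q) = (1/3) × 87.18 = 29.06 mol
mass = 29.06 × 75.38 = 2191 g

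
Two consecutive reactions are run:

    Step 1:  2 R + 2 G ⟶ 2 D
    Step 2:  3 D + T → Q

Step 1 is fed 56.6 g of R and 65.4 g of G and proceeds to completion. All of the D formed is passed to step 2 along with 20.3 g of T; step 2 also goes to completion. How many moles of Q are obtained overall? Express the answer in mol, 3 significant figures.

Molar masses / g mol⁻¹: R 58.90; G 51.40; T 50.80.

0.320 mol

Step 1:
n(R) = 56.60 / 58.90 = 0.9610 mol
n(G) = 65.40 / 51.40 = 1.272 mol
n/ν for R = 0.9610/2 = 0.4805
n/ν for G = 1.272/2 = 0.6360
Smallest n/ν is R → limiting reagent.
n(D) produced = (2/2) × 0.9610 = 0.9610 mol
Step 2:
n(D) available = 0.9610 mol
n(T) = 20.30 / 50.80 = 0.3996 mol
n/ν for D = 0.9610/3 = 0.3203
n/ν for T = 0.3996/1 = 0.3996
Smallest n/ν is D → limiting reagent.
n(Q) = (1/3) × 0.9610 = 0.3203 mol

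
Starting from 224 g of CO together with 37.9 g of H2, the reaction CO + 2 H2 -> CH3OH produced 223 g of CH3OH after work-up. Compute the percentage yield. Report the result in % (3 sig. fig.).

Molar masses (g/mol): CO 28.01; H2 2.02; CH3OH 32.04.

87.0 %

n(CO) = 224.0 / 28.01 = 7.997 mol
n(H2) = 37.90 / 2.02 = 18.76 mol
n/ν for CO = 7.997/1 = 7.997
n/ν for H2 = 18.76/2 = 9.380
Smallest n/ν is CO → limiting reagent.
theoretical n(CH3OH) = (1/1) × 7.997 = 7.997 mol → 256.2 g
% yield = 223 / 256.2 × 100 = 87.04 %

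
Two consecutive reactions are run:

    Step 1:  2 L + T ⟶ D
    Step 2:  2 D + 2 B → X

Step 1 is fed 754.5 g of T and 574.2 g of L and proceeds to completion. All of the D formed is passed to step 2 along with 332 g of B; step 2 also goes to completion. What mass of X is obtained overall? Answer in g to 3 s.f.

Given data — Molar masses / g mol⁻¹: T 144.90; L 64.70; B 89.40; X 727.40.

Step 1:
n(T) = 754.5 / 144.90 = 5.207 mol
n(L) = 574.2 / 64.70 = 8.875 mol
n/ν for T = 5.207/1 = 5.207
n/ν for L = 8.875/2 = 4.438
Smallest n/ν is L → limiting reagent.
n(D) produced = (1/2) × 8.875 = 4.438 mol
Step 2:
n(D) available = 4.438 mol
n(B) = 332.0 / 89.40 = 3.714 mol
n/ν for D = 4.438/2 = 2.219
n/ν for B = 3.714/2 = 1.857
Smallest n/ν is B → limiting reagent.
n(X) = (1/2) × 3.714 = 1.857 mol
mass = 1.857 × 727.40 = 1351 g

1350 g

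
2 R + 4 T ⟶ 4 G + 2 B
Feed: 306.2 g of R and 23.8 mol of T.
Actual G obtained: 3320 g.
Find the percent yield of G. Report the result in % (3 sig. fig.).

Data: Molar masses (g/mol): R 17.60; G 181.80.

n(R) = 306.2 / 17.60 = 17.40 mol
n(T) = 23.80 mol
n/ν for R = 17.40/2 = 8.700
n/ν for T = 23.80/4 = 5.950
Smallest n/ν is T → limiting reagent.
theoretical n(G) = (4/4) × 23.80 = 23.80 mol → 4327 g
% yield = 3320 / 4327 × 100 = 76.73 %

76.7 %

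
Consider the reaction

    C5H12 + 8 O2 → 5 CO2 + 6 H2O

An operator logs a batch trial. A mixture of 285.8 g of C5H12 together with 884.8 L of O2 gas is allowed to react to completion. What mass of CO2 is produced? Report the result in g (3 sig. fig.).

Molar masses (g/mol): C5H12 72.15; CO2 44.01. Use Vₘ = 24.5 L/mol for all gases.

872 g

n(C5H12) = 285.8 / 72.15 = 3.961 mol
n(O2) = 884.8 / 24.5 = 36.11 mol
n/ν → C5H12: 3.961, O2: 4.514; C5H12 is limiting.
n(CO2) = (5/1) × 3.961 = 19.81 mol
mass = 19.81 × 44.01 = 871.8 g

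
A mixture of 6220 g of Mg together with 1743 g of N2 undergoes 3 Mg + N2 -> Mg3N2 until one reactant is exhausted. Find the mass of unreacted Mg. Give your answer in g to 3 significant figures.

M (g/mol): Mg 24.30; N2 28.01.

n(Mg) = 6220 / 24.30 = 256.0 mol
n(N2) = 1743 / 28.01 = 62.23 mol
n/ν → Mg: 85.33, N2: 62.23; N2 is limiting.
Mg consumed = (3/1) × 62.23 = 186.7 mol
Mg remaining = 256.0 − 186.7 = 69.30 mol
mass = 69.30 × 24.30 = 1684 g

1680 g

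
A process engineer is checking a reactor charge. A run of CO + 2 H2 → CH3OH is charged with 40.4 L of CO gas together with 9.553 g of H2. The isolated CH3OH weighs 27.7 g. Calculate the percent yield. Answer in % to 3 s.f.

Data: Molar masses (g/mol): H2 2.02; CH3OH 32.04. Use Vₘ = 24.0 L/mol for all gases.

51.4 %

n(CO) = 40.40 / 24.0 = 1.683 mol
n(H2) = 9.553 / 2.02 = 4.729 mol
n/ν → CO: 1.683, H2: 2.365; CO is limiting.
theoretical n(CH3OH) = (1/1) × 1.683 = 1.683 mol → 53.92 g
% yield = 27.7 / 53.92 × 100 = 51.37 %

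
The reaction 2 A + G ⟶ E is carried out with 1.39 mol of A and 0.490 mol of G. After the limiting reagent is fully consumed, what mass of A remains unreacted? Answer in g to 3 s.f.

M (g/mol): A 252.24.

n(A) = 1.390 mol
n(G) = 0.4900 mol
n/ν for A = 1.390/2 = 0.6950
n/ν for G = 0.4900/1 = 0.4900
Smallest n/ν is G → limiting reagent.
A consumed = (2/1) × 0.4900 = 0.9800 mol
A remaining = 1.390 − 0.9800 = 0.4100 mol
mass = 0.4100 × 252.24 = 103.4 g

103 g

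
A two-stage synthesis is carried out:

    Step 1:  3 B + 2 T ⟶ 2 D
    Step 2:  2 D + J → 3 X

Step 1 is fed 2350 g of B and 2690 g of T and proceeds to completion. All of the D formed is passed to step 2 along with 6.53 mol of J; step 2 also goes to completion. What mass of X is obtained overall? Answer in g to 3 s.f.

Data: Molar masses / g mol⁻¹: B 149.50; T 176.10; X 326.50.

5130 g

Step 1:
n(B) = 2350 / 149.50 = 15.72 mol
n(T) = 2690 / 176.10 = 15.28 mol
n/ν → B: 5.240, T: 7.640; B is limiting.
n(D) produced = (2/3) × 15.72 = 10.48 mol
Step 2:
n(D) available = 10.48 mol
n(J) = 6.530 mol
n/ν → D: 5.240, J: 6.530; D is limiting.
n(X) = (3/2) × 10.48 = 15.72 mol
mass = 15.72 × 326.50 = 5133 g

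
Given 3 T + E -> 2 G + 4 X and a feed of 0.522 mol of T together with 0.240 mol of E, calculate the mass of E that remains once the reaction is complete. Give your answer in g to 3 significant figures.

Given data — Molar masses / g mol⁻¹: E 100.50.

6.63 g

n(T) = 0.5220 mol
n(E) = 0.2400 mol
n/ν for T = 0.5220/3 = 0.1740
n/ν for E = 0.2400/1 = 0.2400
Smallest n/ν is T → limiting reagent.
E consumed = (1/3) × 0.5220 = 0.1740 mol
E remaining = 0.2400 − 0.1740 = 0.06600 mol
mass = 0.06600 × 100.50 = 6.633 g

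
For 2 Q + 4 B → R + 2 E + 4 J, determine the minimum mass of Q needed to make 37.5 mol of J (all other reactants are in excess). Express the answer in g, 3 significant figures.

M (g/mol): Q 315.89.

5920 g

n(J) = 37.50 mol
n(Q) = (2/4) × 37.50 = 18.75 mol
mass = 18.75 × 315.89 = 5923 g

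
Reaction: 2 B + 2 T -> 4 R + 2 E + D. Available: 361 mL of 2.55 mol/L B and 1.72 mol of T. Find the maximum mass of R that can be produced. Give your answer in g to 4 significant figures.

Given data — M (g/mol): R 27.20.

n(B) = 2.55 × 361.0/1000 = 0.9206 mol
n(T) = 1.720 mol
n/ν for B = 0.9206/2 = 0.4603
n/ν for T = 1.720/2 = 0.8600
Smallest n/ν is B → limiting reagent.
n(R) = (4/2) × 0.9206 = 1.841 mol
mass = 1.841 × 27.20 = 50.08 g

50.08 g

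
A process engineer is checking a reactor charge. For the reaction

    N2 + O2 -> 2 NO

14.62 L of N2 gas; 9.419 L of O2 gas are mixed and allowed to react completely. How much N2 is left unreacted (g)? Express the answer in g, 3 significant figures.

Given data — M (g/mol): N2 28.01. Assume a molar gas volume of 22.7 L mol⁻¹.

6.42 g

n(N2) = 14.62 / 22.7 = 0.6441 mol
n(O2) = 9.419 / 22.7 = 0.4149 mol
n/ν → N2: 0.6441, O2: 0.4149; O2 is limiting.
N2 consumed = (1/1) × 0.4149 = 0.4149 mol
N2 remaining = 0.6441 − 0.4149 = 0.2292 mol
mass = 0.2292 × 28.01 = 6.420 g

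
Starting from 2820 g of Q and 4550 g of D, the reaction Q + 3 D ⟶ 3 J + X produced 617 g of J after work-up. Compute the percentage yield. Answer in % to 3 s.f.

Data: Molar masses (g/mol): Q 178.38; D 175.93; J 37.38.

63.8 %

n(Q) = 2820 / 178.38 = 15.81 mol
n(D) = 4550 / 175.93 = 25.86 mol
n/ν for Q = 15.81/1 = 15.81
n/ν for D = 25.86/3 = 8.620
Smallest n/ν is D → limiting reagent.
theoretical n(J) = (3/3) × 25.86 = 25.86 mol → 966.6 g
% yield = 617 / 966.6 × 100 = 63.83 %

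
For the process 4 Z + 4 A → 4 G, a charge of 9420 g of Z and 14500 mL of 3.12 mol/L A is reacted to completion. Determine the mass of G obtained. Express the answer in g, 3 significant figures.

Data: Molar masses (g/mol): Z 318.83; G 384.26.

11400 g

n(Z) = 9420 / 318.83 = 29.55 mol
n(A) = 3.12 × 14500/1000 = 45.24 mol
n/ν for Z = 29.55/4 = 7.388
n/ν for A = 45.24/4 = 11.31
Smallest n/ν is Z → limiting reagent.
n(G) = (4/4) × 29.55 = 29.55 mol
mass = 29.55 × 384.26 = 11350 g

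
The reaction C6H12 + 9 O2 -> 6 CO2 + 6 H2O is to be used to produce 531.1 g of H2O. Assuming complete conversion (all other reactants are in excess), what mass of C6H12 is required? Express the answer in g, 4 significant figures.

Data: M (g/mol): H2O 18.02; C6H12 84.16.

n(H2O) = 531.1 / 18.02 = 29.47 mol
n(C6H12) = (1/6) × 29.47 = 4.912 mol
mass = 4.912 × 84.16 = 413.4 g

413.4 g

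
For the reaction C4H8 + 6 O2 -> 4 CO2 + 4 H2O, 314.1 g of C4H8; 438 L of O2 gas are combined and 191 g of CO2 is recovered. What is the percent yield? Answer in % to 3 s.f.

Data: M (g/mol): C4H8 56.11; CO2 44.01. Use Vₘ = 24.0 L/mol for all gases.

n(C4H8) = 314.1 / 56.11 = 5.598 mol
n(O2) = 438.0 / 24.0 = 18.25 mol
n/ν → C4H8: 5.598, O2: 3.042; O2 is limiting.
theoretical n(CO2) = (4/6) × 18.25 = 12.17 mol → 535.6 g
% yield = 191 / 535.6 × 100 = 35.66 %

35.7 %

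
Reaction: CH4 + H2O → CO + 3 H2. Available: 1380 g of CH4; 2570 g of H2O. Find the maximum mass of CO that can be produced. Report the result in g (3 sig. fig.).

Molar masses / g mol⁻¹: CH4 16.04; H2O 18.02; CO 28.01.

n(CH4) = 1380 / 16.04 = 86.03 mol
n(H2O) = 2570 / 18.02 = 142.6 mol
n/ν → CH4: 86.03, H2O: 142.6; CH4 is limiting.
n(CO) = (1/1) × 86.03 = 86.03 mol
mass = 86.03 × 28.01 = 2410 g

2410 g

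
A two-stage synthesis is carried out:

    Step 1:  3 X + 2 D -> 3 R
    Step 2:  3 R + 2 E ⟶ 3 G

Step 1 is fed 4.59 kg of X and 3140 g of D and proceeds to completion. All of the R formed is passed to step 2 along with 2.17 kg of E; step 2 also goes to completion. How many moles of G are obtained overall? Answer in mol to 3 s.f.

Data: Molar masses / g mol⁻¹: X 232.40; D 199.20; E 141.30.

Step 1:
n(X) = 4.590×1000 / 232.40 = 19.75 mol
n(D) = 3140 / 199.20 = 15.76 mol
n/ν for X = 19.75/3 = 6.583
n/ν for D = 15.76/2 = 7.880
Smallest n/ν is X → limiting reagent.
n(R) produced = (3/3) × 19.75 = 19.75 mol
Step 2:
n(R) available = 19.75 mol
n(E) = 2.170×1000 / 141.30 = 15.36 mol
n/ν for R = 19.75/3 = 6.583
n/ν for E = 15.36/2 = 7.680
Smallest n/ν is R → limiting reagent.
n(G) = (3/3) × 19.75 = 19.75 mol

19.8 mol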